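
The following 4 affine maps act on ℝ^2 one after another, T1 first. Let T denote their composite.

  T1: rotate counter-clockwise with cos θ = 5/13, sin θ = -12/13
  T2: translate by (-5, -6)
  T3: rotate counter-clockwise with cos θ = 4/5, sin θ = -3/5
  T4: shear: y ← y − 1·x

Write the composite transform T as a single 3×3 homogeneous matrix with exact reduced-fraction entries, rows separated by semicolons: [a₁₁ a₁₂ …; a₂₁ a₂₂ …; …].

T = [-16/65 63/65 -38/5; -47/65 -79/65 29/5; 0 0 1]

T1 = [5/13 12/13 0; -12/13 5/13 0; 0 0 1]
T2·T1 = [5/13 12/13 -5; -12/13 5/13 -6; 0 0 1]
T3·…·T1 = [-16/65 63/65 -38/5; -63/65 -16/65 -9/5; 0 0 1]
T4·…·T1 = [-16/65 63/65 -38/5; -47/65 -79/65 29/5; 0 0 1]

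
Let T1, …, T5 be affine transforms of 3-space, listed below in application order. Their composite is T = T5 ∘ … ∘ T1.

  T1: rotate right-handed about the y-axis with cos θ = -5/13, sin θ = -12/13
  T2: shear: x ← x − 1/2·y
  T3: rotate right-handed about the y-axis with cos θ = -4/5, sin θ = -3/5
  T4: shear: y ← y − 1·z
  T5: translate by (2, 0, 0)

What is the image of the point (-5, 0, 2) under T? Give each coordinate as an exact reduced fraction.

T1 rotate right-handed about the y-axis with cos θ = -5/13, sin θ = -12/13: (-5, 0, 2) → (1/13, 0, -70/13)
T2 shear: x ← x − 1/2·y: (1/13, 0, -70/13) → (1/13, 0, -70/13)
T3 rotate right-handed about the y-axis with cos θ = -4/5, sin θ = -3/5: (1/13, 0, -70/13) → (206/65, 0, 283/65)
T4 shear: y ← y − 1·z: (206/65, 0, 283/65) → (206/65, -283/65, 283/65)
T5 translate by (2, 0, 0): (206/65, -283/65, 283/65) → (336/65, -283/65, 283/65)

T(p) = (336/65, -283/65, 283/65)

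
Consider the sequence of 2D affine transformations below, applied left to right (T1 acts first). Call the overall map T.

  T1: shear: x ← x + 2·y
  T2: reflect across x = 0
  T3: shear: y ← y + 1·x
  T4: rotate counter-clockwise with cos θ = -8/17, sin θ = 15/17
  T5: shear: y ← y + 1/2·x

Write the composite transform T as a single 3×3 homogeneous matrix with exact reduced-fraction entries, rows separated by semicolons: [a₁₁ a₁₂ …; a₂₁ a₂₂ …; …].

T = [23/17 31/17 0; 9/34 -13/34 0; 0 0 1]

T1 = [1 2 0; 0 1 0; 0 0 1]
T2·T1 = [-1 -2 0; 0 1 0; 0 0 1]
T3·…·T1 = [-1 -2 0; -1 -1 0; 0 0 1]
T4·…·T1 = [23/17 31/17 0; -7/17 -22/17 0; 0 0 1]
T5·…·T1 = [23/17 31/17 0; 9/34 -13/34 0; 0 0 1]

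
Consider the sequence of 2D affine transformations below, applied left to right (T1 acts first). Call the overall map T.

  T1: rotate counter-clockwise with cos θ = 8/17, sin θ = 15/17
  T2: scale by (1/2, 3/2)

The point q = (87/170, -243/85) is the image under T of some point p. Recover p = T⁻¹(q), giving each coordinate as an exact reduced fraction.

T1 = [8/17 -15/17 0; 15/17 8/17 0; 0 0 1]
T2·T1 = [4/17 -15/34 0; 45/34 12/17 0; 0 0 1]
det M = 3/4; M⁻¹ = [16/17 10/17 0; -30/17 16/51 0; 0 0 1]
M⁻¹ · (87/170, -243/85)ᵀ = (-6/5, -9/5)ᵀ

p = (-6/5, -9/5)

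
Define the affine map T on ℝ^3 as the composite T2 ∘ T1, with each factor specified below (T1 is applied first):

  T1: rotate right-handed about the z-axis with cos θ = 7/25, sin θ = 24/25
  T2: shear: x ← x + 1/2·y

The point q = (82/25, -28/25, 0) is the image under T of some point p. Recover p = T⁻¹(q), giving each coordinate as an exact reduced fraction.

T1 = [7/25 -24/25 0 0; 24/25 7/25 0 0; 0 0 1 0; 0 0 0 1]
T2·T1 = [19/25 -41/50 0 0; 24/25 7/25 0 0; 0 0 1 0; 0 0 0 1]
det M = 1; M⁻¹ = [7/25 41/50 0 0; -24/25 19/25 0 0; 0 0 1 0; 0 0 0 1]
M⁻¹ · (82/25, -28/25, 0)ᵀ = (0, -4, 0)ᵀ

p = (0, -4, 0)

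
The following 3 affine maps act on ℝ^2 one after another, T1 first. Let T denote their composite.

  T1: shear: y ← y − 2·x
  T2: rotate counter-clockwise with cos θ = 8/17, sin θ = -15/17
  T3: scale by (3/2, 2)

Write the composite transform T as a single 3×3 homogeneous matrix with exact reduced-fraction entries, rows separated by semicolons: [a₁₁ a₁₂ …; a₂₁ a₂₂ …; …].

T1 = [1 0 0; -2 1 0; 0 0 1]
T2·T1 = [-22/17 15/17 0; -31/17 8/17 0; 0 0 1]
T3·…·T1 = [-33/17 45/34 0; -62/17 16/17 0; 0 0 1]

T = [-33/17 45/34 0; -62/17 16/17 0; 0 0 1]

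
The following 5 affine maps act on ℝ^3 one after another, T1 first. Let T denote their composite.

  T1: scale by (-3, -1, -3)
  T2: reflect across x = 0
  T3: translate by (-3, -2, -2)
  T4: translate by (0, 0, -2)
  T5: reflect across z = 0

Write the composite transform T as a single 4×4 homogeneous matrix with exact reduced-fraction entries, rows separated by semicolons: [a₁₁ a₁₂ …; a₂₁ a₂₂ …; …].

T = [3 0 0 -3; 0 -1 0 -2; 0 0 3 4; 0 0 0 1]

T1 = [-3 0 0 0; 0 -1 0 0; 0 0 -3 0; 0 0 0 1]
T2·T1 = [3 0 0 0; 0 -1 0 0; 0 0 -3 0; 0 0 0 1]
T3·…·T1 = [3 0 0 -3; 0 -1 0 -2; 0 0 -3 -2; 0 0 0 1]
T4·…·T1 = [3 0 0 -3; 0 -1 0 -2; 0 0 -3 -4; 0 0 0 1]
T5·…·T1 = [3 0 0 -3; 0 -1 0 -2; 0 0 3 4; 0 0 0 1]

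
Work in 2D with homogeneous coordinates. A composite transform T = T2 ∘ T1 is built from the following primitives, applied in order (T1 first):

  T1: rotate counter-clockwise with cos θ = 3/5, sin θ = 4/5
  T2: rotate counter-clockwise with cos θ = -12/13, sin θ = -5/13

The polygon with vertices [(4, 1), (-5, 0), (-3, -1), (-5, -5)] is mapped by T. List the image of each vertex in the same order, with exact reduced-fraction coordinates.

image vertices: (-1/65, -268/65), (16/13, 63/13), (-3/13, 41/13), (-47/13, 79/13)

T1 rotate counter-clockwise with cos θ = 3/5, sin θ = 4/5: (4, 1) → (8/5, 19/5); (-5, 0) → (-3, -4); (-3, -1) → (-1, -3); (-5, -5) → (1, -7)
T2 rotate counter-clockwise with cos θ = -12/13, sin θ = -5/13: (8/5, 19/5) → (-1/65, -268/65); (-3, -4) → (16/13, 63/13); (-1, -3) → (-3/13, 41/13); (1, -7) → (-47/13, 79/13)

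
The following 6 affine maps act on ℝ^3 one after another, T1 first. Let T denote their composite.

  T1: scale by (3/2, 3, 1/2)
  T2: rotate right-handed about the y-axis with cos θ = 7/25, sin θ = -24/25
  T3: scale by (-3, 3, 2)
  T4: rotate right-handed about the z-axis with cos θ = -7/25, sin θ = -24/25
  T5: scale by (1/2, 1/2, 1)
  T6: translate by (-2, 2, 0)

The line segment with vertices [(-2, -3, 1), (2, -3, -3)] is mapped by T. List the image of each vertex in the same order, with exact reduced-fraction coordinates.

image vertices: (-19393/1250, 4849/1250, -137/25), (-17503/1250, 11329/1250, 123/25)

T1 scale by (3/2, 3, 1/2): (-2, -3, 1) → (-3, -9, 1/2); (2, -3, -3) → (3, -9, -3/2)
T2 rotate right-handed about the y-axis with cos θ = 7/25, sin θ = -24/25: (-3, -9, 1/2) → (-33/25, -9, -137/50); (3, -9, -3/2) → (57/25, -9, 123/50)
T3 scale by (-3, 3, 2): (-33/25, -9, -137/50) → (99/25, -27, -137/25); (57/25, -9, 123/50) → (-171/25, -27, 123/25)
T4 rotate right-handed about the z-axis with cos θ = -7/25, sin θ = -24/25: (99/25, -27, -137/25) → (-16893/625, 2349/625, -137/25); (-171/25, -27, 123/25) → (-15003/625, 8829/625, 123/25)
T5 scale by (1/2, 1/2, 1): (-16893/625, 2349/625, -137/25) → (-16893/1250, 2349/1250, -137/25); (-15003/625, 8829/625, 123/25) → (-15003/1250, 8829/1250, 123/25)
T6 translate by (-2, 2, 0): (-16893/1250, 2349/1250, -137/25) → (-19393/1250, 4849/1250, -137/25); (-15003/1250, 8829/1250, 123/25) → (-17503/1250, 11329/1250, 123/25)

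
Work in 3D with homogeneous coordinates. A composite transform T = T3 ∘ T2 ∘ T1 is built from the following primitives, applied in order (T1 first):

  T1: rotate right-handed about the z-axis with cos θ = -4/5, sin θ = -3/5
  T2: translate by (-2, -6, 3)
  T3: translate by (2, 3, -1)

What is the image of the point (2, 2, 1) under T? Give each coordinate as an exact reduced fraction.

T1 rotate right-handed about the z-axis with cos θ = -4/5, sin θ = -3/5: (2, 2, 1) → (-2/5, -14/5, 1)
T2 translate by (-2, -6, 3): (-2/5, -14/5, 1) → (-12/5, -44/5, 4)
T3 translate by (2, 3, -1): (-12/5, -44/5, 4) → (-2/5, -29/5, 3)

T(p) = (-2/5, -29/5, 3)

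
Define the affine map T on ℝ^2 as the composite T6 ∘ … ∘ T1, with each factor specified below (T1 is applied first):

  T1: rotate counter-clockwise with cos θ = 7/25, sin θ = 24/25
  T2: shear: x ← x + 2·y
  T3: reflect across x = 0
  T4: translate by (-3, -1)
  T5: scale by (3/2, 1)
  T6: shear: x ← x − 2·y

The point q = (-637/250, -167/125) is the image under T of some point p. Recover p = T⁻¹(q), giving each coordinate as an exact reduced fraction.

T1 = [7/25 -24/25 0; 24/25 7/25 0; 0 0 1]
T2·T1 = [11/5 -2/5 0; 24/25 7/25 0; 0 0 1]
T3·…·T1 = [-11/5 2/5 0; 24/25 7/25 0; 0 0 1]
T4·…·T1 = [-11/5 2/5 -3; 24/25 7/25 -1; 0 0 1]
T5·…·T1 = [-33/10 3/5 -9/2; 24/25 7/25 -1; 0 0 1]
T6·…·T1 = [-261/50 1/25 -5/2; 24/25 7/25 -1; 0 0 1]
det M = -3/2; M⁻¹ = [-14/75 2/75 -11/25; 16/25 87/25 127/25; 0 0 1]
M⁻¹ · (-637/250, -167/125)ᵀ = (0, -6/5)ᵀ

p = (0, -6/5)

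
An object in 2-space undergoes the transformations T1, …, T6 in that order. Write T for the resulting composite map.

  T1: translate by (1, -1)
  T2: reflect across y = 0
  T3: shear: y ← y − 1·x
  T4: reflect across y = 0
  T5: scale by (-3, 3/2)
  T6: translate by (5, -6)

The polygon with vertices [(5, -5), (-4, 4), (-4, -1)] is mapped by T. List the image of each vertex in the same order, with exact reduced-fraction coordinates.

T1 translate by (1, -1): (5, -5) → (6, -6); (-4, 4) → (-3, 3); (-4, -1) → (-3, -2)
T2 reflect across y = 0: (6, -6) → (6, 6); (-3, 3) → (-3, -3); (-3, -2) → (-3, 2)
T3 shear: y ← y − 1·x: (6, 6) → (6, 0); (-3, -3) → (-3, 0); (-3, 2) → (-3, 5)
T4 reflect across y = 0: (6, 0) → (6, 0); (-3, 0) → (-3, 0); (-3, 5) → (-3, -5)
T5 scale by (-3, 3/2): (6, 0) → (-18, 0); (-3, 0) → (9, 0); (-3, -5) → (9, -15/2)
T6 translate by (5, -6): (-18, 0) → (-13, -6); (9, 0) → (14, -6); (9, -15/2) → (14, -27/2)

image vertices: (-13, -6), (14, -6), (14, -27/2)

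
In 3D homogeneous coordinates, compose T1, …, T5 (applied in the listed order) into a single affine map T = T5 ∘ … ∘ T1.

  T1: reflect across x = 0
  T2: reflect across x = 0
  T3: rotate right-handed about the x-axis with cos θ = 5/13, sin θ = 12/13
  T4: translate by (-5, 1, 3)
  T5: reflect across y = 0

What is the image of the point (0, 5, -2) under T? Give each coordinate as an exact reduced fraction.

T1 reflect across x = 0: (0, 5, -2) → (0, 5, -2)
T2 reflect across x = 0: (0, 5, -2) → (0, 5, -2)
T3 rotate right-handed about the x-axis with cos θ = 5/13, sin θ = 12/13: (0, 5, -2) → (0, 49/13, 50/13)
T4 translate by (-5, 1, 3): (0, 49/13, 50/13) → (-5, 62/13, 89/13)
T5 reflect across y = 0: (-5, 62/13, 89/13) → (-5, -62/13, 89/13)

T(p) = (-5, -62/13, 89/13)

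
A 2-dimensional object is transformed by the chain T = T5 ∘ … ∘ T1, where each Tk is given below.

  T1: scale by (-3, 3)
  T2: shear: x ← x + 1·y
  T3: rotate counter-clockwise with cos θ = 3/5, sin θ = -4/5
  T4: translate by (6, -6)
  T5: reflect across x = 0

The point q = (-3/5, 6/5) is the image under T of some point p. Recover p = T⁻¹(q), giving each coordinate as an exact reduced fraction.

p = (3, 0)

T1 = [-3 0 0; 0 3 0; 0 0 1]
T2·T1 = [-3 3 0; 0 3 0; 0 0 1]
T3·…·T1 = [-9/5 21/5 0; 12/5 -3/5 0; 0 0 1]
T4·…·T1 = [-9/5 21/5 6; 12/5 -3/5 -6; 0 0 1]
T5·…·T1 = [9/5 -21/5 -6; 12/5 -3/5 -6; 0 0 1]
det M = 9; M⁻¹ = [-1/15 7/15 12/5; -4/15 1/5 -2/5; 0 0 1]
M⁻¹ · (-3/5, 6/5)ᵀ = (3, 0)ᵀ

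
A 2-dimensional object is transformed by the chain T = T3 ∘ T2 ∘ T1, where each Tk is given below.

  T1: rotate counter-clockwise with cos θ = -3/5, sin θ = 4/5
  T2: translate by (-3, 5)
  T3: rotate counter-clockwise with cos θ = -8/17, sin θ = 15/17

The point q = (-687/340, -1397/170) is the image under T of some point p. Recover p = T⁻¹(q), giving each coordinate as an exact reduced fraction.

p = (5/2, 9/4)

T1 = [-3/5 -4/5 0; 4/5 -3/5 0; 0 0 1]
T2·T1 = [-3/5 -4/5 -3; 4/5 -3/5 5; 0 0 1]
T3·…·T1 = [-36/85 77/85 -3; -77/85 -36/85 -5; 0 0 1]
det M = 1; M⁻¹ = [-36/85 -77/85 -29/5; 77/85 -36/85 3/5; 0 0 1]
M⁻¹ · (-687/340, -1397/170)ᵀ = (5/2, 9/4)ᵀ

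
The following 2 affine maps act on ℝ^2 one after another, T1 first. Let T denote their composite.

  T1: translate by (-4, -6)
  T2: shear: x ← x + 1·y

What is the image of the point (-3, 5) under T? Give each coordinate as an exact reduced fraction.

T(p) = (-8, -1)

T1 translate by (-4, -6): (-3, 5) → (-7, -1)
T2 shear: x ← x + 1·y: (-7, -1) → (-8, -1)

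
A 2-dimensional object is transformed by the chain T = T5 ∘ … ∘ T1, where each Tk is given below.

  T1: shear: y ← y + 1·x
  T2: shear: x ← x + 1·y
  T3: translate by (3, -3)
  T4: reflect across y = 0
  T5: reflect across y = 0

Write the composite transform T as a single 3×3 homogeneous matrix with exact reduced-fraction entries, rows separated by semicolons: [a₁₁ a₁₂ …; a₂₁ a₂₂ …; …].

T1 = [1 0 0; 1 1 0; 0 0 1]
T2·T1 = [2 1 0; 1 1 0; 0 0 1]
T3·…·T1 = [2 1 3; 1 1 -3; 0 0 1]
T4·…·T1 = [2 1 3; -1 -1 3; 0 0 1]
T5·…·T1 = [2 1 3; 1 1 -3; 0 0 1]

T = [2 1 3; 1 1 -3; 0 0 1]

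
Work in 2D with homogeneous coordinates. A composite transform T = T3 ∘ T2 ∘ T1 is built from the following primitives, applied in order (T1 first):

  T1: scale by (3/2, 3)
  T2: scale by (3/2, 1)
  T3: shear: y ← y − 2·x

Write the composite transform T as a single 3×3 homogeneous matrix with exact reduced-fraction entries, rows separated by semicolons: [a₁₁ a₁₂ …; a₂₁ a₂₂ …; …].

T1 = [3/2 0 0; 0 3 0; 0 0 1]
T2·T1 = [9/4 0 0; 0 3 0; 0 0 1]
T3·…·T1 = [9/4 0 0; -9/2 3 0; 0 0 1]

T = [9/4 0 0; -9/2 3 0; 0 0 1]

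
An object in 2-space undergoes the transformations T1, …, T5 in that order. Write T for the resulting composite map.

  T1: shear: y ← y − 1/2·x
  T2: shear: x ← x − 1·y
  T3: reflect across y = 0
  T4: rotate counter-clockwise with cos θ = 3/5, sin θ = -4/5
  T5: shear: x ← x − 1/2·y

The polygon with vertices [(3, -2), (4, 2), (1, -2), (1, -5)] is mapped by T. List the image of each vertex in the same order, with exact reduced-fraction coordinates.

T1 shear: y ← y − 1/2·x: (3, -2) → (3, -7/2); (4, 2) → (4, 0); (1, -2) → (1, -5/2); (1, -5) → (1, -11/2)
T2 shear: x ← x − 1·y: (3, -7/2) → (13/2, -7/2); (4, 0) → (4, 0); (1, -5/2) → (7/2, -5/2); (1, -11/2) → (13/2, -11/2)
T3 reflect across y = 0: (13/2, -7/2) → (13/2, 7/2); (4, 0) → (4, 0); (7/2, -5/2) → (7/2, 5/2); (13/2, -11/2) → (13/2, 11/2)
T4 rotate counter-clockwise with cos θ = 3/5, sin θ = -4/5: (13/2, 7/2) → (67/10, -31/10); (4, 0) → (12/5, -16/5); (7/2, 5/2) → (41/10, -13/10); (13/2, 11/2) → (83/10, -19/10)
T5 shear: x ← x − 1/2·y: (67/10, -31/10) → (33/4, -31/10); (12/5, -16/5) → (4, -16/5); (41/10, -13/10) → (19/4, -13/10); (83/10, -19/10) → (37/4, -19/10)

image vertices: (33/4, -31/10), (4, -16/5), (19/4, -13/10), (37/4, -19/10)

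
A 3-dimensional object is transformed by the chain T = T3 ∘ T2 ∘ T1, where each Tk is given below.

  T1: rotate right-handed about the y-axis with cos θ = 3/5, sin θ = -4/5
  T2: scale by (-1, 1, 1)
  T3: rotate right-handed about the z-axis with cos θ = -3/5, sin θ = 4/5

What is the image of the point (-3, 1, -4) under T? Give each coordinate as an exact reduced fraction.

T(p) = (1/25, -43/25, -24/5)

T1 rotate right-handed about the y-axis with cos θ = 3/5, sin θ = -4/5: (-3, 1, -4) → (7/5, 1, -24/5)
T2 scale by (-1, 1, 1): (7/5, 1, -24/5) → (-7/5, 1, -24/5)
T3 rotate right-handed about the z-axis with cos θ = -3/5, sin θ = 4/5: (-7/5, 1, -24/5) → (1/25, -43/25, -24/5)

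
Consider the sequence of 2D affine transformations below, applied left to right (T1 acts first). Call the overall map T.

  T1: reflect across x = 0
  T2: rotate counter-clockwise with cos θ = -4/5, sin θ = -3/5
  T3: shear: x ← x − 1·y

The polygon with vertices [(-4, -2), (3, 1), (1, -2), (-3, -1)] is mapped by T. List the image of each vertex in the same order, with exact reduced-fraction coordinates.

T1 reflect across x = 0: (-4, -2) → (4, -2); (3, 1) → (-3, 1); (1, -2) → (-1, -2); (-3, -1) → (3, -1)
T2 rotate counter-clockwise with cos θ = -4/5, sin θ = -3/5: (4, -2) → (-22/5, -4/5); (-3, 1) → (3, 1); (-1, -2) → (-2/5, 11/5); (3, -1) → (-3, -1)
T3 shear: x ← x − 1·y: (-22/5, -4/5) → (-18/5, -4/5); (3, 1) → (2, 1); (-2/5, 11/5) → (-13/5, 11/5); (-3, -1) → (-2, -1)

image vertices: (-18/5, -4/5), (2, 1), (-13/5, 11/5), (-2, -1)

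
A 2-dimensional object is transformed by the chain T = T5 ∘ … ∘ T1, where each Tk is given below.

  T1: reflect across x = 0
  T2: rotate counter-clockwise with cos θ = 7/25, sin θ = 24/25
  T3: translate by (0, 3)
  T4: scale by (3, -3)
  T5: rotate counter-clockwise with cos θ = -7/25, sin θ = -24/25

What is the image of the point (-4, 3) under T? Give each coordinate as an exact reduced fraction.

T(p) = (-516/25, 288/25)

T1 reflect across x = 0: (-4, 3) → (4, 3)
T2 rotate counter-clockwise with cos θ = 7/25, sin θ = 24/25: (4, 3) → (-44/25, 117/25)
T3 translate by (0, 3): (-44/25, 117/25) → (-44/25, 192/25)
T4 scale by (3, -3): (-44/25, 192/25) → (-132/25, -576/25)
T5 rotate counter-clockwise with cos θ = -7/25, sin θ = -24/25: (-132/25, -576/25) → (-516/25, 288/25)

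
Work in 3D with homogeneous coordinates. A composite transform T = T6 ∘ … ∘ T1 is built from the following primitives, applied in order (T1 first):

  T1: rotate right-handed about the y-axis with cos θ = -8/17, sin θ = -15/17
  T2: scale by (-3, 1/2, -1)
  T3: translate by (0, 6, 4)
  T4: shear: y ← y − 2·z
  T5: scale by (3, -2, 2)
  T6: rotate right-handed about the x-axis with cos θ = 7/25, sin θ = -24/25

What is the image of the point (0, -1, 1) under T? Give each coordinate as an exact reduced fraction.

T1 rotate right-handed about the y-axis with cos θ = -8/17, sin θ = -15/17: (0, -1, 1) → (-15/17, -1, -8/17)
T2 scale by (-3, 1/2, -1): (-15/17, -1, -8/17) → (45/17, -1/2, 8/17)
T3 translate by (0, 6, 4): (45/17, -1/2, 8/17) → (45/17, 11/2, 76/17)
T4 shear: y ← y − 2·z: (45/17, 11/2, 76/17) → (45/17, -117/34, 76/17)
T5 scale by (3, -2, 2): (45/17, -117/34, 76/17) → (135/17, 117/17, 152/17)
T6 rotate right-handed about the x-axis with cos θ = 7/25, sin θ = -24/25: (135/17, 117/17, 152/17) → (135/17, 4467/425, -1744/425)

T(p) = (135/17, 4467/425, -1744/425)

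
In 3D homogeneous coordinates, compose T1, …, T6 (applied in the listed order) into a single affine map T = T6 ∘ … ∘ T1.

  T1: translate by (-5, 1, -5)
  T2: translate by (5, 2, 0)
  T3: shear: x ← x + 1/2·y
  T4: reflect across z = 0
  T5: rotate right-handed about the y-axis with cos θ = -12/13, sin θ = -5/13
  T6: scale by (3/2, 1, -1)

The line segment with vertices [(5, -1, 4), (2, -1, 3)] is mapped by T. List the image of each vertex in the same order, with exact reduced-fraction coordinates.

image vertices: (-231/26, 2, -18/13), (-69/13, 2, 9/13)

T1 translate by (-5, 1, -5): (5, -1, 4) → (0, 0, -1); (2, -1, 3) → (-3, 0, -2)
T2 translate by (5, 2, 0): (0, 0, -1) → (5, 2, -1); (-3, 0, -2) → (2, 2, -2)
T3 shear: x ← x + 1/2·y: (5, 2, -1) → (6, 2, -1); (2, 2, -2) → (3, 2, -2)
T4 reflect across z = 0: (6, 2, -1) → (6, 2, 1); (3, 2, -2) → (3, 2, 2)
T5 rotate right-handed about the y-axis with cos θ = -12/13, sin θ = -5/13: (6, 2, 1) → (-77/13, 2, 18/13); (3, 2, 2) → (-46/13, 2, -9/13)
T6 scale by (3/2, 1, -1): (-77/13, 2, 18/13) → (-231/26, 2, -18/13); (-46/13, 2, -9/13) → (-69/13, 2, 9/13)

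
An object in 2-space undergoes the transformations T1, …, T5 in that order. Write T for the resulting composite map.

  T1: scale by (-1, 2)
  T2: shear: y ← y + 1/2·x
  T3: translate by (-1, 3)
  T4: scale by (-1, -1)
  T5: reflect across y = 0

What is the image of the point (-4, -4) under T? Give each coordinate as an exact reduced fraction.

T1 scale by (-1, 2): (-4, -4) → (4, -8)
T2 shear: y ← y + 1/2·x: (4, -8) → (4, -6)
T3 translate by (-1, 3): (4, -6) → (3, -3)
T4 scale by (-1, -1): (3, -3) → (-3, 3)
T5 reflect across y = 0: (-3, 3) → (-3, -3)

T(p) = (-3, -3)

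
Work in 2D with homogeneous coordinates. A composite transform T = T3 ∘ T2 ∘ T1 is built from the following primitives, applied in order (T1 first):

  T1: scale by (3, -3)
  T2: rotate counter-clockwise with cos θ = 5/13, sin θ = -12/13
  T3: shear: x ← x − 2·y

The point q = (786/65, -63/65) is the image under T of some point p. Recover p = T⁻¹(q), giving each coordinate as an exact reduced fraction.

p = (8/5, -3)

T1 = [3 0 0; 0 -3 0; 0 0 1]
T2·T1 = [15/13 -36/13 0; -36/13 -15/13 0; 0 0 1]
T3·…·T1 = [87/13 -6/13 0; -36/13 -15/13 0; 0 0 1]
det M = -9; M⁻¹ = [5/39 -2/39 0; -4/13 -29/39 0; 0 0 1]
M⁻¹ · (786/65, -63/65)ᵀ = (8/5, -3)ᵀ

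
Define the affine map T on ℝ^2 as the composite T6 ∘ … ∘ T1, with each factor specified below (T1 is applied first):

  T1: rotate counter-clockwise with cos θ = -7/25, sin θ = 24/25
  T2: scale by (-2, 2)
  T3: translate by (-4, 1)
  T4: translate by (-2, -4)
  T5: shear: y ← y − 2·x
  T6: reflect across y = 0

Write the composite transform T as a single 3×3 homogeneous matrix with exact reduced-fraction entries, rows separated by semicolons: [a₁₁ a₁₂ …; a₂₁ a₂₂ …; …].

T = [14/25 48/25 -6; -4/5 22/5 -9; 0 0 1]

T1 = [-7/25 -24/25 0; 24/25 -7/25 0; 0 0 1]
T2·T1 = [14/25 48/25 0; 48/25 -14/25 0; 0 0 1]
T3·…·T1 = [14/25 48/25 -4; 48/25 -14/25 1; 0 0 1]
T4·…·T1 = [14/25 48/25 -6; 48/25 -14/25 -3; 0 0 1]
T5·…·T1 = [14/25 48/25 -6; 4/5 -22/5 9; 0 0 1]
T6·…·T1 = [14/25 48/25 -6; -4/5 22/5 -9; 0 0 1]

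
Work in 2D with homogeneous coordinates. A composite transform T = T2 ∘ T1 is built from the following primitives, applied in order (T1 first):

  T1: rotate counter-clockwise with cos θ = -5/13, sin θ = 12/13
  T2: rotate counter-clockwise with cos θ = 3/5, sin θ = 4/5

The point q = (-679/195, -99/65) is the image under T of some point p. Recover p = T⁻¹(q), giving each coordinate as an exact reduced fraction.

p = (3, 7/3)

T1 = [-5/13 -12/13 0; 12/13 -5/13 0; 0 0 1]
T2·T1 = [-63/65 -16/65 0; 16/65 -63/65 0; 0 0 1]
det M = 1; M⁻¹ = [-63/65 16/65 0; -16/65 -63/65 0; 0 0 1]
M⁻¹ · (-679/195, -99/65)ᵀ = (3, 7/3)ᵀ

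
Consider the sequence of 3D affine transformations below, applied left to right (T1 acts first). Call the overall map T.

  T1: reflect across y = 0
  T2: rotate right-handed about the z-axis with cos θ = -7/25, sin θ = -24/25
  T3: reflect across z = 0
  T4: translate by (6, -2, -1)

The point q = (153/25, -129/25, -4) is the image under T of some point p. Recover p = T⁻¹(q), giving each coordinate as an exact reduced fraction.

T1 = [1 0 0 0; 0 -1 0 0; 0 0 1 0; 0 0 0 1]
T2·T1 = [-7/25 -24/25 0 0; -24/25 7/25 0 0; 0 0 1 0; 0 0 0 1]
T3·…·T1 = [-7/25 -24/25 0 0; -24/25 7/25 0 0; 0 0 -1 0; 0 0 0 1]
T4·…·T1 = [-7/25 -24/25 0 6; -24/25 7/25 0 -2; 0 0 -1 -1; 0 0 0 1]
det M = 1; M⁻¹ = [-7/25 -24/25 0 -6/25; -24/25 7/25 0 158/25; 0 0 -1 -1; 0 0 0 1]
M⁻¹ · (153/25, -129/25, -4)ᵀ = (3, -1, 3)ᵀ

p = (3, -1, 3)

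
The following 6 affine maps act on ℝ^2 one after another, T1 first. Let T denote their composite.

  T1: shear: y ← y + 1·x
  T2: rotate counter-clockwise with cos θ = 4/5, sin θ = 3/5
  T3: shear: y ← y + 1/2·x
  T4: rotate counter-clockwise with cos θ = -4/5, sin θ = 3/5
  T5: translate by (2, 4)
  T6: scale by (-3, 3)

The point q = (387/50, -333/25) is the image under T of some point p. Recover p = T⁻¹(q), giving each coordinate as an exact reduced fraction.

p = (5, 4)

T1 = [1 0 0; 1 1 0; 0 0 1]
T2·T1 = [1/5 -3/5 0; 7/5 4/5 0; 0 0 1]
T3·…·T1 = [1/5 -3/5 0; 3/2 1/2 0; 0 0 1]
T4·…·T1 = [-53/50 9/50 0; -27/25 -19/25 0; 0 0 1]
T5·…·T1 = [-53/50 9/50 2; -27/25 -19/25 4; 0 0 1]
T6·…·T1 = [159/50 -27/50 -6; -81/25 -57/25 12; 0 0 1]
det M = -9; M⁻¹ = [19/75 -3/50 56/25; -9/25 -53/150 52/25; 0 0 1]
M⁻¹ · (387/50, -333/25)ᵀ = (5, 4)ᵀ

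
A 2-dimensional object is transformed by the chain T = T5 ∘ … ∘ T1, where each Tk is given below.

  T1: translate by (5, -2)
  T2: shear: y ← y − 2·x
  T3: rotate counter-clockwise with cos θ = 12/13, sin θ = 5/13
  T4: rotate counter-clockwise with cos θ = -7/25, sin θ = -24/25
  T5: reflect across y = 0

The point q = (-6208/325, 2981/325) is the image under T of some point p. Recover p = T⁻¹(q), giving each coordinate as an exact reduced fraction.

T1 = [1 0 5; 0 1 -2; 0 0 1]
T2·T1 = [1 0 5; -2 1 -12; 0 0 1]
T3·…·T1 = [22/13 -5/13 120/13; -19/13 12/13 -119/13; 0 0 1]
T4·…·T1 = [-122/65 323/325 -3696/325; -79/65 36/325 -2047/325; 0 0 1]
T5·…·T1 = [-122/65 323/325 -3696/325; 79/65 -36/325 2047/325; 0 0 1]
det M = -1; M⁻¹ = [36/325 323/325 -5; 79/65 122/65 2; 0 0 1]
M⁻¹ · (-6208/325, 2981/325)ᵀ = (2, -4)ᵀ

p = (2, -4)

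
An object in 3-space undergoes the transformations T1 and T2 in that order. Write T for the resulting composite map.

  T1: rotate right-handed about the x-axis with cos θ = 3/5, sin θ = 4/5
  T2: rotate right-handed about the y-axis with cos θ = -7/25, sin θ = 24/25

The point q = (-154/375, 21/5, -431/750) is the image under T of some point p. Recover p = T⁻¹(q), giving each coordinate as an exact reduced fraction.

p = (2/3, 7/3, -7/2)

T1 = [1 0 0 0; 0 3/5 -4/5 0; 0 4/5 3/5 0; 0 0 0 1]
T2·T1 = [-7/25 96/125 72/125 0; 0 3/5 -4/5 0; -24/25 -28/125 -21/125 0; 0 0 0 1]
det M = 1; M⁻¹ = [-7/25 0 -24/25 0; 96/125 3/5 -28/125 0; 72/125 -4/5 -21/125 0; 0 0 0 1]
M⁻¹ · (-154/375, 21/5, -431/750)ᵀ = (2/3, 7/3, -7/2)ᵀ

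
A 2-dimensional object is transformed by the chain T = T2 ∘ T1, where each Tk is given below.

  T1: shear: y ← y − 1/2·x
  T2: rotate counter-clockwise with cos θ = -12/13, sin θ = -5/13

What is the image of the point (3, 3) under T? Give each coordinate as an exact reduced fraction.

T1 shear: y ← y − 1/2·x: (3, 3) → (3, 3/2)
T2 rotate counter-clockwise with cos θ = -12/13, sin θ = -5/13: (3, 3/2) → (-57/26, -33/13)

T(p) = (-57/26, -33/13)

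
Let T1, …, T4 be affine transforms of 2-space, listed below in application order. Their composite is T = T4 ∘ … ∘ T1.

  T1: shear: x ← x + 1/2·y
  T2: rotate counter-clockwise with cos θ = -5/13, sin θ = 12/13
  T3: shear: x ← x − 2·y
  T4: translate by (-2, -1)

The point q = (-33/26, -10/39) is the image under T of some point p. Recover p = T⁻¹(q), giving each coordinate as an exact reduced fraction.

p = (1, -7/3)

T1 = [1 1/2 0; 0 1 0; 0 0 1]
T2·T1 = [-5/13 -29/26 0; 12/13 1/13 0; 0 0 1]
T3·…·T1 = [-29/13 -33/26 0; 12/13 1/13 0; 0 0 1]
T4·…·T1 = [-29/13 -33/26 -2; 12/13 1/13 -1; 0 0 1]
det M = 1; M⁻¹ = [1/13 33/26 37/26; -12/13 -29/13 -53/13; 0 0 1]
M⁻¹ · (-33/26, -10/39)ᵀ = (1, -7/3)ᵀ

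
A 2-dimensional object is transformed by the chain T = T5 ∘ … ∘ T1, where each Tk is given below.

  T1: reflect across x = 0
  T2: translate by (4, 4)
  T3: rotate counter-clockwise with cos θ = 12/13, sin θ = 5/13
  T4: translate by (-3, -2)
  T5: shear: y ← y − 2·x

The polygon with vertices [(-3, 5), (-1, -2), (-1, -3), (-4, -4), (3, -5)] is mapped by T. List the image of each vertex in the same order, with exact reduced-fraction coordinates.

T1 reflect across x = 0: (-3, 5) → (3, 5); (-1, -2) → (1, -2); (-1, -3) → (1, -3); (-4, -4) → (4, -4); (3, -5) → (-3, -5)
T2 translate by (4, 4): (3, 5) → (7, 9); (1, -2) → (5, 2); (1, -3) → (5, 1); (4, -4) → (8, 0); (-3, -5) → (1, -1)
T3 rotate counter-clockwise with cos θ = 12/13, sin θ = 5/13: (7, 9) → (3, 11); (5, 2) → (50/13, 49/13); (5, 1) → (55/13, 37/13); (8, 0) → (96/13, 40/13); (1, -1) → (17/13, -7/13)
T4 translate by (-3, -2): (3, 11) → (0, 9); (50/13, 49/13) → (11/13, 23/13); (55/13, 37/13) → (16/13, 11/13); (96/13, 40/13) → (57/13, 14/13); (17/13, -7/13) → (-22/13, -33/13)
T5 shear: y ← y − 2·x: (0, 9) → (0, 9); (11/13, 23/13) → (11/13, 1/13); (16/13, 11/13) → (16/13, -21/13); (57/13, 14/13) → (57/13, -100/13); (-22/13, -33/13) → (-22/13, 11/13)

image vertices: (0, 9), (11/13, 1/13), (16/13, -21/13), (57/13, -100/13), (-22/13, 11/13)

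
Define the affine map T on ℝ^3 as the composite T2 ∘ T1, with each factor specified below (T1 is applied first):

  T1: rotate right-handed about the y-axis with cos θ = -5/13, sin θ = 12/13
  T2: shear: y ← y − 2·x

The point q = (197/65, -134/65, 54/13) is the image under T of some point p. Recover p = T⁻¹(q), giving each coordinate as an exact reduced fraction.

p = (-5, 4, 6/5)

T1 = [-5/13 0 12/13 0; 0 1 0 0; -12/13 0 -5/13 0; 0 0 0 1]
T2·T1 = [-5/13 0 12/13 0; 10/13 1 -24/13 0; -12/13 0 -5/13 0; 0 0 0 1]
det M = 1; M⁻¹ = [-5/13 0 -12/13 0; 2 1 0 0; 12/13 0 -5/13 0; 0 0 0 1]
M⁻¹ · (197/65, -134/65, 54/13)ᵀ = (-5, 4, 6/5)ᵀ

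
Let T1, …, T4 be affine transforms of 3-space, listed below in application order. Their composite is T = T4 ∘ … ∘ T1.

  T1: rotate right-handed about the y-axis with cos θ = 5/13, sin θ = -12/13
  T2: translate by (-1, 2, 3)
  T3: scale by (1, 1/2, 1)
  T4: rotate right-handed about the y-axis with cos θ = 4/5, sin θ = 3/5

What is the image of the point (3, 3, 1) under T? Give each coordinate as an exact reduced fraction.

T(p) = (40/13, 5/2, 70/13)

T1 rotate right-handed about the y-axis with cos θ = 5/13, sin θ = -12/13: (3, 3, 1) → (3/13, 3, 41/13)
T2 translate by (-1, 2, 3): (3/13, 3, 41/13) → (-10/13, 5, 80/13)
T3 scale by (1, 1/2, 1): (-10/13, 5, 80/13) → (-10/13, 5/2, 80/13)
T4 rotate right-handed about the y-axis with cos θ = 4/5, sin θ = 3/5: (-10/13, 5/2, 80/13) → (40/13, 5/2, 70/13)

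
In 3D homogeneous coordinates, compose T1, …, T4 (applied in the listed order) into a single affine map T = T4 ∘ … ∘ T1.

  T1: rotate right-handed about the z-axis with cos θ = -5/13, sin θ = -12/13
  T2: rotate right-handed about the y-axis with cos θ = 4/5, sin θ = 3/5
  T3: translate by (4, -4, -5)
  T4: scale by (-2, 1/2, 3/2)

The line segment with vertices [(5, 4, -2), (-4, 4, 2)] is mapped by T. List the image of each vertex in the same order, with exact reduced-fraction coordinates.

T1 rotate right-handed about the z-axis with cos θ = -5/13, sin θ = -12/13: (5, 4, -2) → (23/13, -80/13, -2); (-4, 4, 2) → (68/13, 28/13, 2)
T2 rotate right-handed about the y-axis with cos θ = 4/5, sin θ = 3/5: (23/13, -80/13, -2) → (14/65, -80/13, -173/65); (68/13, 28/13, 2) → (70/13, 28/13, -20/13)
T3 translate by (4, -4, -5): (14/65, -80/13, -173/65) → (274/65, -132/13, -498/65); (70/13, 28/13, -20/13) → (122/13, -24/13, -85/13)
T4 scale by (-2, 1/2, 3/2): (274/65, -132/13, -498/65) → (-548/65, -66/13, -747/65); (122/13, -24/13, -85/13) → (-244/13, -12/13, -255/26)

image vertices: (-548/65, -66/13, -747/65), (-244/13, -12/13, -255/26)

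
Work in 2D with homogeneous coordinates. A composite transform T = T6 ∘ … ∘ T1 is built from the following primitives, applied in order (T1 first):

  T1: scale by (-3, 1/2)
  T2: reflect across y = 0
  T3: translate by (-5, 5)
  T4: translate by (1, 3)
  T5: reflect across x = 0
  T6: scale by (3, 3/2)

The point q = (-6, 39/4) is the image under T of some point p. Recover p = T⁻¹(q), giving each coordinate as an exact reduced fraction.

T1 = [-3 0 0; 0 1/2 0; 0 0 1]
T2·T1 = [-3 0 0; 0 -1/2 0; 0 0 1]
T3·…·T1 = [-3 0 -5; 0 -1/2 5; 0 0 1]
T4·…·T1 = [-3 0 -4; 0 -1/2 8; 0 0 1]
T5·…·T1 = [3 0 4; 0 -1/2 8; 0 0 1]
T6·…·T1 = [9 0 12; 0 -3/4 12; 0 0 1]
det M = -27/4; M⁻¹ = [1/9 0 -4/3; 0 -4/3 16; 0 0 1]
M⁻¹ · (-6, 39/4)ᵀ = (-2, 3)ᵀ

p = (-2, 3)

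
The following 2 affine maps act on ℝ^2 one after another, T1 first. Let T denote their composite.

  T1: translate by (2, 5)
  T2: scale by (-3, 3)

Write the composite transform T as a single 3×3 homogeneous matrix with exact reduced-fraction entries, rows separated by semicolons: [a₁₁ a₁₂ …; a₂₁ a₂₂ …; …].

T = [-3 0 -6; 0 3 15; 0 0 1]

T1 = [1 0 2; 0 1 5; 0 0 1]
T2·T1 = [-3 0 -6; 0 3 15; 0 0 1]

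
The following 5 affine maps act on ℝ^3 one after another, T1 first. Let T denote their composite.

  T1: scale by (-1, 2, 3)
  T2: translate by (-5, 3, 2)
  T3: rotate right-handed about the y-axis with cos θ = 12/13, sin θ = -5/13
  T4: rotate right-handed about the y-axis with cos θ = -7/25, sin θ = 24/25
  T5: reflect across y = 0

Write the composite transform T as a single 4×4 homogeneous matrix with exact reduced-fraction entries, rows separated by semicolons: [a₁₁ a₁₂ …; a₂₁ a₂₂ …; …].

T1 = [-1 0 0 0; 0 2 0 0; 0 0 3 0; 0 0 0 1]
T2·T1 = [-1 0 0 -5; 0 2 0 3; 0 0 3 2; 0 0 0 1]
T3·…·T1 = [-12/13 0 -15/13 -70/13; 0 2 0 3; -5/13 0 36/13 -1/13; 0 0 0 1]
T4·…·T1 = [-36/325 0 969/325 466/325; 0 2 0 3; 323/325 0 108/325 1687/325; 0 0 0 1]
T5·…·T1 = [-36/325 0 969/325 466/325; 0 -2 0 -3; 323/325 0 108/325 1687/325; 0 0 0 1]

T = [-36/325 0 969/325 466/325; 0 -2 0 -3; 323/325 0 108/325 1687/325; 0 0 0 1]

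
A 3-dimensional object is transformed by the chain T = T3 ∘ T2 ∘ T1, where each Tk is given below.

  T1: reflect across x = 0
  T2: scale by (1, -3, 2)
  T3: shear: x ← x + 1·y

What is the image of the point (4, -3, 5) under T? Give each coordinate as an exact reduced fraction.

T(p) = (5, 9, 10)

T1 reflect across x = 0: (4, -3, 5) → (-4, -3, 5)
T2 scale by (1, -3, 2): (-4, -3, 5) → (-4, 9, 10)
T3 shear: x ← x + 1·y: (-4, 9, 10) → (5, 9, 10)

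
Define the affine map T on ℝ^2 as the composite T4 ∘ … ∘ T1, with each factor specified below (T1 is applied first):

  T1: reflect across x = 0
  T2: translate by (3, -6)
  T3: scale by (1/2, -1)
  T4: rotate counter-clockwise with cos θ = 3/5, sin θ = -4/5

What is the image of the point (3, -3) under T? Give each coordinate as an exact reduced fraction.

T(p) = (36/5, 27/5)

T1 reflect across x = 0: (3, -3) → (-3, -3)
T2 translate by (3, -6): (-3, -3) → (0, -9)
T3 scale by (1/2, -1): (0, -9) → (0, 9)
T4 rotate counter-clockwise with cos θ = 3/5, sin θ = -4/5: (0, 9) → (36/5, 27/5)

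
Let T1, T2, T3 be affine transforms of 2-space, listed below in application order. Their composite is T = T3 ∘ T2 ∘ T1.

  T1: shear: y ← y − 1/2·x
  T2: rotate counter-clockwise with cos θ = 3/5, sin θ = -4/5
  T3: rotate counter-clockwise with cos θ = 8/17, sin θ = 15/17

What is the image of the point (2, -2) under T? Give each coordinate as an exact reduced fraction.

T1 shear: y ← y − 1/2·x: (2, -2) → (2, -3)
T2 rotate counter-clockwise with cos θ = 3/5, sin θ = -4/5: (2, -3) → (-6/5, -17/5)
T3 rotate counter-clockwise with cos θ = 8/17, sin θ = 15/17: (-6/5, -17/5) → (207/85, -226/85)

T(p) = (207/85, -226/85)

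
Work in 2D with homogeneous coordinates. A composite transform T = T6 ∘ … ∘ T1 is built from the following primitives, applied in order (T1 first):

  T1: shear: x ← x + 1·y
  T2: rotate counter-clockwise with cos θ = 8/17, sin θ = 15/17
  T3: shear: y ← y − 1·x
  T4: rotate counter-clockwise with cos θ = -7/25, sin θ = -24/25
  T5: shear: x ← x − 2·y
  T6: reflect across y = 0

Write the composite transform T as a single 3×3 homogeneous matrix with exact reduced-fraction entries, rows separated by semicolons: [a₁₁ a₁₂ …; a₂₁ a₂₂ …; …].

T1 = [1 1 0; 0 1 0; 0 0 1]
T2·T1 = [8/17 -7/17 0; 15/17 23/17 0; 0 0 1]
T3·…·T1 = [8/17 -7/17 0; 7/17 30/17 0; 0 0 1]
T4·…·T1 = [112/425 769/425 0; -241/425 -42/425 0; 0 0 1]
T5·…·T1 = [594/425 853/425 0; -241/425 -42/425 0; 0 0 1]
T6·…·T1 = [594/425 853/425 0; 241/425 42/425 0; 0 0 1]

T = [594/425 853/425 0; 241/425 42/425 0; 0 0 1]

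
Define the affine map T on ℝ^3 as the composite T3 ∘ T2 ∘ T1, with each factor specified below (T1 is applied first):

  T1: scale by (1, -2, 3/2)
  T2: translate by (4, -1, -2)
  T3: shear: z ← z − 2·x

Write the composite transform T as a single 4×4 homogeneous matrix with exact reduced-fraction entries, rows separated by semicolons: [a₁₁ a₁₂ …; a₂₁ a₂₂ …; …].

T1 = [1 0 0 0; 0 -2 0 0; 0 0 3/2 0; 0 0 0 1]
T2·T1 = [1 0 0 4; 0 -2 0 -1; 0 0 3/2 -2; 0 0 0 1]
T3·…·T1 = [1 0 0 4; 0 -2 0 -1; -2 0 3/2 -10; 0 0 0 1]

T = [1 0 0 4; 0 -2 0 -1; -2 0 3/2 -10; 0 0 0 1]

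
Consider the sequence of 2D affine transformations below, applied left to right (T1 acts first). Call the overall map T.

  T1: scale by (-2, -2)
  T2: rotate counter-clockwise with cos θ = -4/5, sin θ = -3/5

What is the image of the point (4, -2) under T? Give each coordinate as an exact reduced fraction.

T(p) = (44/5, 8/5)

T1 scale by (-2, -2): (4, -2) → (-8, 4)
T2 rotate counter-clockwise with cos θ = -4/5, sin θ = -3/5: (-8, 4) → (44/5, 8/5)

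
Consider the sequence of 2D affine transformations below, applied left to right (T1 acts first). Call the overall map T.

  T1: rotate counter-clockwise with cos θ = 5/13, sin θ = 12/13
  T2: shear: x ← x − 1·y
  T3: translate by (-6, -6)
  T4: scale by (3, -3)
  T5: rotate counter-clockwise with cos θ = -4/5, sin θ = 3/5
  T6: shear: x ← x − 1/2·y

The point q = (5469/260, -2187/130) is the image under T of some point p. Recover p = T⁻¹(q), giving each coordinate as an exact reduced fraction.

T1 = [5/13 -12/13 0; 12/13 5/13 0; 0 0 1]
T2·T1 = [-7/13 -17/13 0; 12/13 5/13 0; 0 0 1]
T3·…·T1 = [-7/13 -17/13 -6; 12/13 5/13 -6; 0 0 1]
T4·…·T1 = [-21/13 -51/13 -18; -36/13 -15/13 18; 0 0 1]
T5·…·T1 = [192/65 249/65 18/5; 81/65 -93/65 -126/5; 0 0 1]
T6·…·T1 = [303/130 591/130 81/5; 81/65 -93/65 -126/5; 0 0 1]
det M = -9; M⁻¹ = [31/195 197/390 132/13; 9/65 -101/390 -114/13; 0 0 1]
M⁻¹ · (5469/260, -2187/130)ᵀ = (5, -3/2)ᵀ

p = (5, -3/2)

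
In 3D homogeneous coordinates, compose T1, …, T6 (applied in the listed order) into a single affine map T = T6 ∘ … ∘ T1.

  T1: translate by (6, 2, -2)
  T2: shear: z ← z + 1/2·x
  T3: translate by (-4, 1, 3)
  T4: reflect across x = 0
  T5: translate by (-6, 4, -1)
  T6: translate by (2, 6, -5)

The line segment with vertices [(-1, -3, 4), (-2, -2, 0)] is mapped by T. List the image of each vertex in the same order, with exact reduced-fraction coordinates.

T1 translate by (6, 2, -2): (-1, -3, 4) → (5, -1, 2); (-2, -2, 0) → (4, 0, -2)
T2 shear: z ← z + 1/2·x: (5, -1, 2) → (5, -1, 9/2); (4, 0, -2) → (4, 0, 0)
T3 translate by (-4, 1, 3): (5, -1, 9/2) → (1, 0, 15/2); (4, 0, 0) → (0, 1, 3)
T4 reflect across x = 0: (1, 0, 15/2) → (-1, 0, 15/2); (0, 1, 3) → (0, 1, 3)
T5 translate by (-6, 4, -1): (-1, 0, 15/2) → (-7, 4, 13/2); (0, 1, 3) → (-6, 5, 2)
T6 translate by (2, 6, -5): (-7, 4, 13/2) → (-5, 10, 3/2); (-6, 5, 2) → (-4, 11, -3)

image vertices: (-5, 10, 3/2), (-4, 11, -3)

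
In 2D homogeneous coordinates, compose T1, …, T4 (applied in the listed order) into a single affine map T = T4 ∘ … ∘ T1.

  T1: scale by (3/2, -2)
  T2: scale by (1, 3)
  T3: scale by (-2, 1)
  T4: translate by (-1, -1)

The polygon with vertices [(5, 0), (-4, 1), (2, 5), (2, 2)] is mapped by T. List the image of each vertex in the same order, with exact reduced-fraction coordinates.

image vertices: (-16, -1), (11, -7), (-7, -31), (-7, -13)

T1 scale by (3/2, -2): (5, 0) → (15/2, 0); (-4, 1) → (-6, -2); (2, 5) → (3, -10); (2, 2) → (3, -4)
T2 scale by (1, 3): (15/2, 0) → (15/2, 0); (-6, -2) → (-6, -6); (3, -10) → (3, -30); (3, -4) → (3, -12)
T3 scale by (-2, 1): (15/2, 0) → (-15, 0); (-6, -6) → (12, -6); (3, -30) → (-6, -30); (3, -12) → (-6, -12)
T4 translate by (-1, -1): (-15, 0) → (-16, -1); (12, -6) → (11, -7); (-6, -30) → (-7, -31); (-6, -12) → (-7, -13)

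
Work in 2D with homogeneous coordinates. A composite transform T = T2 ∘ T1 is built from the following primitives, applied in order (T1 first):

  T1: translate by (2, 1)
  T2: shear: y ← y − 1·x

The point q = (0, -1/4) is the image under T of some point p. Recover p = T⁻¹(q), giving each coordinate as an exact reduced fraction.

p = (-2, -5/4)

T1 = [1 0 2; 0 1 1; 0 0 1]
T2·T1 = [1 0 2; -1 1 -1; 0 0 1]
det M = 1; M⁻¹ = [1 0 -2; 1 1 -1; 0 0 1]
M⁻¹ · (0, -1/4)ᵀ = (-2, -5/4)ᵀ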